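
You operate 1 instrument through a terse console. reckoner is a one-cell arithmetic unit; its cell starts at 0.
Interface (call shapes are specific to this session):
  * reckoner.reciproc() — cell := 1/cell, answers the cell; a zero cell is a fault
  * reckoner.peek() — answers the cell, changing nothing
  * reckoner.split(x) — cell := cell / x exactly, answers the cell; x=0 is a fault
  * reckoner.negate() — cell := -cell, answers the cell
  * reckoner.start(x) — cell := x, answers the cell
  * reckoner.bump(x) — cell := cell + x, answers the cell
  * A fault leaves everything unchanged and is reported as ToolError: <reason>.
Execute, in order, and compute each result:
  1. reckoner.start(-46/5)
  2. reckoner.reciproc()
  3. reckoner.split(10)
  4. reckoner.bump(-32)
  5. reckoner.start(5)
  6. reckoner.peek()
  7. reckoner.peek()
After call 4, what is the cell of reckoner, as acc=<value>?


Answer: acc=-2945/92

Derivation:
-> reckoner.start(x='-46/5')
<- -46/5
-> reckoner.reciproc()
<- -5/46
-> reckoner.split(x='10')
<- -1/92
-> reckoner.bump(x='-32')
<- -2945/92
-> reckoner.start(x='5')
<- 5
-> reckoner.peek()
<- 5
-> reckoner.peek()
<- 5


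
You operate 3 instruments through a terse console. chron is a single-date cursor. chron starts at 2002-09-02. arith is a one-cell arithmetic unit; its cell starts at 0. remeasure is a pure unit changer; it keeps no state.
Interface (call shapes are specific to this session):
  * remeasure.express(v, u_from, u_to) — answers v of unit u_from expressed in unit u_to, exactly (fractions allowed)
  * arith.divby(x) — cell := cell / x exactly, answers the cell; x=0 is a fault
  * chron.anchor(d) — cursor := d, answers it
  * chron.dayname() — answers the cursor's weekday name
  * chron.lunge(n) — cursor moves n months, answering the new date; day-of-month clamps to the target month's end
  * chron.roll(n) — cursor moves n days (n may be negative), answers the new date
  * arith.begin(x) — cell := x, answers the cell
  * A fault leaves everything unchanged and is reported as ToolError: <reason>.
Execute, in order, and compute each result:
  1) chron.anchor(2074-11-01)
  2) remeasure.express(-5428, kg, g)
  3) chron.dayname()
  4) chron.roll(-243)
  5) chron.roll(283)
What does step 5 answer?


>> anchor(2074-11-01)
<< 2074-11-01
>> express(-5428, kg, g)
<< -5428000
>> dayname()
<< Thursday
>> roll(-243)
<< 2074-03-03
>> roll(283)
<< 2074-12-11

Answer: 2074-12-11


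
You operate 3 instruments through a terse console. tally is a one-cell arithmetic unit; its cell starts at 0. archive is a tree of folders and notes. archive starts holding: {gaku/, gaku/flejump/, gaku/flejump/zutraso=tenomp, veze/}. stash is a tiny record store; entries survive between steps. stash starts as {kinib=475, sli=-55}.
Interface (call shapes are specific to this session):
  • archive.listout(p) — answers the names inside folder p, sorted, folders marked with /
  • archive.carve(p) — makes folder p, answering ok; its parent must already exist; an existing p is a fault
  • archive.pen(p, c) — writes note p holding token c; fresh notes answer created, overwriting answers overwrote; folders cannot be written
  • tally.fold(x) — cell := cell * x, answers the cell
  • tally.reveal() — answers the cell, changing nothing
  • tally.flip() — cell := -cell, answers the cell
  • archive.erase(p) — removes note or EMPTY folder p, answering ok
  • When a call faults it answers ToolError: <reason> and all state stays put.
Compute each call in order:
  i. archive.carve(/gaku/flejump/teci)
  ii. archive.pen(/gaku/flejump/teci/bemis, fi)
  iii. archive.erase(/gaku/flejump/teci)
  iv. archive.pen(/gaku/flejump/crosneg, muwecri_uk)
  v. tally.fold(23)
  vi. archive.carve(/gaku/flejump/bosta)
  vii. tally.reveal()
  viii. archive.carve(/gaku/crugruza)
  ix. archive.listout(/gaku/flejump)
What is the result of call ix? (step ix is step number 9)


Step: carve[p='/gaku/flejump/teci']
Result: ok
Step: pen[p='/gaku/flejump/teci/bemis'; c='fi']
Result: created
Step: erase[p='/gaku/flejump/teci']
Result: ToolError: not empty
Step: pen[p='/gaku/flejump/crosneg'; c='muwecri_uk']
Result: created
Step: fold[x='23']
Result: 0
Step: carve[p='/gaku/flejump/bosta']
Result: ok
Step: reveal[]
Result: 0
Step: carve[p='/gaku/crugruza']
Result: ok
Step: listout[p='/gaku/flejump']
Result: [bosta/, crosneg, teci/, zutraso]

Answer: [bosta/, crosneg, teci/, zutraso]


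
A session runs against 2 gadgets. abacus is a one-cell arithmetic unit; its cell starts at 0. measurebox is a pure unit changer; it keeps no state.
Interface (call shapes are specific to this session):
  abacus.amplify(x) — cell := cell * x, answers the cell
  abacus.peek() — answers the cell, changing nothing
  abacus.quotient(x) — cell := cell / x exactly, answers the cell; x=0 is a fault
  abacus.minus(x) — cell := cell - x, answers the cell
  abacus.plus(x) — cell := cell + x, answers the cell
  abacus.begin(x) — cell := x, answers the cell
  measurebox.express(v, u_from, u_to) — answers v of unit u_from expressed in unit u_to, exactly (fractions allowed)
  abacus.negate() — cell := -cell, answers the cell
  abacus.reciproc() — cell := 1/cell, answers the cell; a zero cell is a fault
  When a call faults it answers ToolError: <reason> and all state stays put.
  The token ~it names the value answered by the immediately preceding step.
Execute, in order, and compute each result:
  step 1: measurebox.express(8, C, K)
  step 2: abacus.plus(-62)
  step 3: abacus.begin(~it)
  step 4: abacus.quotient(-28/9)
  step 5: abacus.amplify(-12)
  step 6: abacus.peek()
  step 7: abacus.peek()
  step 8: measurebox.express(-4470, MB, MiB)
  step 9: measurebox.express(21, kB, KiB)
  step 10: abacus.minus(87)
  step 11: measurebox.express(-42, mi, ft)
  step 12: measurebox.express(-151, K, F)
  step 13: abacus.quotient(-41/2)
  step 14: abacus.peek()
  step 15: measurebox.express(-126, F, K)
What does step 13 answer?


>>> express v→8 u_from→C u_to→K
= 5623/20
>>> plus x→-62
= -62
>>> begin x→~it
= -62
>>> quotient x→-28/9
= 279/14
>>> amplify x→-12
= -1674/7
>>> peek
= -1674/7
>>> peek
= -1674/7
>>> express v→-4470 u_from→MB u_to→MiB
= -34921875/8192
>>> express v→21 u_from→kB u_to→KiB
= 2625/128
>>> minus x→87
= -2283/7
>>> express v→-42 u_from→mi u_to→ft
= -221760
>>> express v→-151 u_from→K u_to→F
= -73147/100
>>> quotient x→-41/2
= 4566/287
>>> peek
= 4566/287
>>> express v→-126 u_from→F u_to→K
= 33367/180

Answer: 4566/287


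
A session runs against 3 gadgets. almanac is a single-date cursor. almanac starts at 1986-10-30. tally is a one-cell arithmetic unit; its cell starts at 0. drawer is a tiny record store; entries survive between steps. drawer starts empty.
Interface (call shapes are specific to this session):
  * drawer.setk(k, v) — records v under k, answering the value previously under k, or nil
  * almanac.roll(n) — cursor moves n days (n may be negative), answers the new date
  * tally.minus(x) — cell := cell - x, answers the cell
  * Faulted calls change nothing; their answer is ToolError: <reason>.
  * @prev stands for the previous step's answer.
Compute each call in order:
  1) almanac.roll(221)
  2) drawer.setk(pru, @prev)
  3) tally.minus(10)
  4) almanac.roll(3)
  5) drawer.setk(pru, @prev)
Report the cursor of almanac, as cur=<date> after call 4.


Answer: cur=1987-06-11

Derivation:
·→ roll(n='221')
·← 1987-06-08
·→ setk(k='pru', v='@prev')
·← nil
·→ minus(x='10')
·← -10
·→ roll(n='3')
·← 1987-06-11
·→ setk(k='pru', v='@prev')
·← 1987-06-08


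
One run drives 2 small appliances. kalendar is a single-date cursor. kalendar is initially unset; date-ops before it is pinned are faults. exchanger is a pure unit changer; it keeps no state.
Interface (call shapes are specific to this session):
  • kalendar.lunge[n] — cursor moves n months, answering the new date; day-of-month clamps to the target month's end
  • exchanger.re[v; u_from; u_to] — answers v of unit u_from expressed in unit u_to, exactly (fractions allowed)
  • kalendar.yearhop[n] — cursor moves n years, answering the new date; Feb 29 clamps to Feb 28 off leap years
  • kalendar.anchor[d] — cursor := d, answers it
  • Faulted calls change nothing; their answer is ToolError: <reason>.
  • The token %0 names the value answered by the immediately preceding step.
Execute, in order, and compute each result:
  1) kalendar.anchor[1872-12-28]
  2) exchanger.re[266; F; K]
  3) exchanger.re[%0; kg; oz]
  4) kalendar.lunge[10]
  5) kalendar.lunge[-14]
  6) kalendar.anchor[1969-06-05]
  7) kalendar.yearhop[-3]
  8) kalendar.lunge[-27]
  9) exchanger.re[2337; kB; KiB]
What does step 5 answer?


Answer: 1872-08-28

Derivation:
>> kalendar.anchor(d→1872-12-28)
<< 1872-12-28
>> exchanger.re(v→266, u_from→F, u_to→K)
<< 8063/20
>> exchanger.re(v→%0, u_from→kg, u_to→oz)
<< 58640000000/4123567
>> kalendar.lunge(n→10)
<< 1873-10-28
>> kalendar.lunge(n→-14)
<< 1872-08-28
>> kalendar.anchor(d→1969-06-05)
<< 1969-06-05
>> kalendar.yearhop(n→-3)
<< 1966-06-05
>> kalendar.lunge(n→-27)
<< 1964-03-05
>> exchanger.re(v→2337, u_from→kB, u_to→KiB)
<< 292125/128


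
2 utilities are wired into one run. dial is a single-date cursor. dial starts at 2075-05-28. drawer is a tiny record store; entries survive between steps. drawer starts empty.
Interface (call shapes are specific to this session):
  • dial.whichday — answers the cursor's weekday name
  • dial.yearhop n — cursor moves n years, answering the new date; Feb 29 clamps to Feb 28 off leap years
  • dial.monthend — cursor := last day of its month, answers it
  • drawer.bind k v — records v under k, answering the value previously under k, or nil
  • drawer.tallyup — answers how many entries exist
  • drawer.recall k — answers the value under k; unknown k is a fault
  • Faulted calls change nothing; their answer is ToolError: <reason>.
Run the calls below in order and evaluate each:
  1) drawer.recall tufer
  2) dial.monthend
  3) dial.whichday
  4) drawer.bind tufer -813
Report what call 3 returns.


Answer: Friday

Derivation:
I call recall(tufer): ToolError: no such key tufer.
Now I run monthend: 2075-05-31.
I invoke whichday, — result: Friday.
Calling bind(tufer, -813), which returns nil.


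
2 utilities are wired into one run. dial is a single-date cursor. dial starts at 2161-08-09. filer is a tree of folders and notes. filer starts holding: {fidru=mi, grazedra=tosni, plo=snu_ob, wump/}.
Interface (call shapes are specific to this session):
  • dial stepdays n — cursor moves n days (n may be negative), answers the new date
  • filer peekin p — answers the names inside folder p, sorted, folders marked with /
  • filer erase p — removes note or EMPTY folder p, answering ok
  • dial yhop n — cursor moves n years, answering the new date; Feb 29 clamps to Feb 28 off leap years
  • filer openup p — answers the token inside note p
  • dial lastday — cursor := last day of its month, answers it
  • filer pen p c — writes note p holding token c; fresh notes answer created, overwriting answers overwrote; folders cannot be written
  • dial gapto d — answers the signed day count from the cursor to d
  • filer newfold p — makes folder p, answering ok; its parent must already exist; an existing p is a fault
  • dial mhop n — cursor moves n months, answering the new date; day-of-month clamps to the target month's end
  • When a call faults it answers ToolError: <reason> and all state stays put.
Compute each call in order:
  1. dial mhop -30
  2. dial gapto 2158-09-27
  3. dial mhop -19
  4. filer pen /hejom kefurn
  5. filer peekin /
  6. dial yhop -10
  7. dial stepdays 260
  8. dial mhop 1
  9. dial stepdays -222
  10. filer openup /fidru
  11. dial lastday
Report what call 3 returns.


·→ dial mhop(-30)
·← 2159-02-09
·→ dial gapto(2158-09-27)
·← -135
·→ dial mhop(-19)
·← 2157-07-09
·→ filer pen(/hejom, kefurn)
·← created
·→ filer peekin(/)
·← [fidru, grazedra, hejom, plo, wump/]
·→ dial yhop(-10)
·← 2147-07-09
·→ dial stepdays(260)
·← 2148-03-25
·→ dial mhop(1)
·← 2148-04-25
·→ dial stepdays(-222)
·← 2147-09-16
·→ filer openup(/fidru)
·← mi
·→ dial lastday()
·← 2147-09-30

Answer: 2157-07-09


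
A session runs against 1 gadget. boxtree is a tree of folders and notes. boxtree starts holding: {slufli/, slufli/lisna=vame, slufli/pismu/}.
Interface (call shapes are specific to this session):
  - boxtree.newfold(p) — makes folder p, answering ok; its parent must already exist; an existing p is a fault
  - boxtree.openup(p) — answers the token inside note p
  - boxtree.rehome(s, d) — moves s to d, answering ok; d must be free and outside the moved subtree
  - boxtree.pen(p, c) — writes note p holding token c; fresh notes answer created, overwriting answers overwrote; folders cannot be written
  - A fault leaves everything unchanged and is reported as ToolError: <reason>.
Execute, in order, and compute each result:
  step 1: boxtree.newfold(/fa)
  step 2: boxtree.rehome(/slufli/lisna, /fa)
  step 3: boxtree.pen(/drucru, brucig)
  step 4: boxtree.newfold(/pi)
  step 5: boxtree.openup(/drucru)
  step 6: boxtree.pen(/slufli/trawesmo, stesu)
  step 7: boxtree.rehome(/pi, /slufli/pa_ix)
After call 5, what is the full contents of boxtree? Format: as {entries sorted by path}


Answer: {drucru=brucig, fa/, pi/, slufli/, slufli/lisna=vame, slufli/pismu/}

Derivation:
→ newfold(p: /fa)
← ok
→ rehome(s: /slufli/lisna, d: /fa)
← ToolError: exists
→ pen(p: /drucru, c: brucig)
← created
→ newfold(p: /pi)
← ok
→ openup(p: /drucru)
← brucig
→ pen(p: /slufli/trawesmo, c: stesu)
← created
→ rehome(s: /pi, d: /slufli/pa_ix)
← ok


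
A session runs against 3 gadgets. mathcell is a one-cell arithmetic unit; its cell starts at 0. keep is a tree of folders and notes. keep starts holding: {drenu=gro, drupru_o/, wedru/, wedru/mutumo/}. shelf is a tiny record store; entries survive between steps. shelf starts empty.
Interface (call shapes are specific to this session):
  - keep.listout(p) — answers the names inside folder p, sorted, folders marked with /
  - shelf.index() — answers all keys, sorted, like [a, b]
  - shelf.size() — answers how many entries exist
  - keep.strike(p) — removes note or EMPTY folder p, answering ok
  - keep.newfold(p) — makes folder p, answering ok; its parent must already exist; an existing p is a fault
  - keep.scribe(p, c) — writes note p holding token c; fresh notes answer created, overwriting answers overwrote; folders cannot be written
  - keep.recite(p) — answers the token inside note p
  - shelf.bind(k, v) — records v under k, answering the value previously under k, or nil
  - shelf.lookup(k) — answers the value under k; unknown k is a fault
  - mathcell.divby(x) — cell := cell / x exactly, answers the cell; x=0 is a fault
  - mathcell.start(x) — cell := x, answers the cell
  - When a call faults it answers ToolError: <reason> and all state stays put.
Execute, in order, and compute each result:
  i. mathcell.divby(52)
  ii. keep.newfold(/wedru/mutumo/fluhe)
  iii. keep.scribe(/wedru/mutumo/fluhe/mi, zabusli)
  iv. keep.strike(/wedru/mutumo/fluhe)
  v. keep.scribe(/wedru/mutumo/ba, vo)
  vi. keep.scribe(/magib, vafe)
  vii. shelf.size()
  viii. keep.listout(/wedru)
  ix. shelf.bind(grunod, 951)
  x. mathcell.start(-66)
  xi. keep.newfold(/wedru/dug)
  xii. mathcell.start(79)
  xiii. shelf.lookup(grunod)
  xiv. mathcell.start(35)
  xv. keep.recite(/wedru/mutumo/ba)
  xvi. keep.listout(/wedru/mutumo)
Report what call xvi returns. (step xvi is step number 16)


Answer: [ba, fluhe/]

Derivation:
[in] mathcell.divby 52
= 0
[in] keep.newfold /wedru/mutumo/fluhe
= ok
[in] keep.scribe /wedru/mutumo/fluhe/mi zabusli
= created
[in] keep.strike /wedru/mutumo/fluhe
= ToolError: not empty
[in] keep.scribe /wedru/mutumo/ba vo
= created
[in] keep.scribe /magib vafe
= created
[in] shelf.size
= 0
[in] keep.listout /wedru
= [mutumo/]
[in] shelf.bind grunod 951
= nil
[in] mathcell.start -66
= -66
[in] keep.newfold /wedru/dug
= ok
[in] mathcell.start 79
= 79
[in] shelf.lookup grunod
= 951
[in] mathcell.start 35
= 35
[in] keep.recite /wedru/mutumo/ba
= vo
[in] keep.listout /wedru/mutumo
= [ba, fluhe/]


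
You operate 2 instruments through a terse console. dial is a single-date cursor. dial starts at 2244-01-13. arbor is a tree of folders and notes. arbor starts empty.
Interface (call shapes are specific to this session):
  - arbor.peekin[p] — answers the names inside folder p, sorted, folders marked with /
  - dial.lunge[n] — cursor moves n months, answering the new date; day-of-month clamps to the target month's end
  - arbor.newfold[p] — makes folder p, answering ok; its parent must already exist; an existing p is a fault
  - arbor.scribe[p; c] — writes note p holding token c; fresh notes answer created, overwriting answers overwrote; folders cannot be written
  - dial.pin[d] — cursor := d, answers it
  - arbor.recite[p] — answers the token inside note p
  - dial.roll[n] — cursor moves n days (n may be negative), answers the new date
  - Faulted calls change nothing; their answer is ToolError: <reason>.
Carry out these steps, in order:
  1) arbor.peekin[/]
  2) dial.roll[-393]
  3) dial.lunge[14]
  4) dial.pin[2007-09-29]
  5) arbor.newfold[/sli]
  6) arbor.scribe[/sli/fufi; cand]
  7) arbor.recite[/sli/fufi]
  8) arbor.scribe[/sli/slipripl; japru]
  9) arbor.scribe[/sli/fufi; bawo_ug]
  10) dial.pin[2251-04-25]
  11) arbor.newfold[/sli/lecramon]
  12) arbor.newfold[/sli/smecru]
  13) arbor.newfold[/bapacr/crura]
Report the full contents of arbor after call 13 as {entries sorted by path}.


% arbor.peekin p→/
:: []
% dial.roll n→-393
:: 2242-12-16
% dial.lunge n→14
:: 2244-02-16
% dial.pin d→2007-09-29
:: 2007-09-29
% arbor.newfold p→/sli
:: ok
% arbor.scribe p→/sli/fufi c→cand
:: created
% arbor.recite p→/sli/fufi
:: cand
% arbor.scribe p→/sli/slipripl c→japru
:: created
% arbor.scribe p→/sli/fufi c→bawo_ug
:: overwrote
% dial.pin d→2251-04-25
:: 2251-04-25
% arbor.newfold p→/sli/lecramon
:: ok
% arbor.newfold p→/sli/smecru
:: ok
% arbor.newfold p→/bapacr/crura
:: ToolError: no parent

Answer: {sli/, sli/fufi=bawo_ug, sli/lecramon/, sli/slipripl=japru, sli/smecru/}


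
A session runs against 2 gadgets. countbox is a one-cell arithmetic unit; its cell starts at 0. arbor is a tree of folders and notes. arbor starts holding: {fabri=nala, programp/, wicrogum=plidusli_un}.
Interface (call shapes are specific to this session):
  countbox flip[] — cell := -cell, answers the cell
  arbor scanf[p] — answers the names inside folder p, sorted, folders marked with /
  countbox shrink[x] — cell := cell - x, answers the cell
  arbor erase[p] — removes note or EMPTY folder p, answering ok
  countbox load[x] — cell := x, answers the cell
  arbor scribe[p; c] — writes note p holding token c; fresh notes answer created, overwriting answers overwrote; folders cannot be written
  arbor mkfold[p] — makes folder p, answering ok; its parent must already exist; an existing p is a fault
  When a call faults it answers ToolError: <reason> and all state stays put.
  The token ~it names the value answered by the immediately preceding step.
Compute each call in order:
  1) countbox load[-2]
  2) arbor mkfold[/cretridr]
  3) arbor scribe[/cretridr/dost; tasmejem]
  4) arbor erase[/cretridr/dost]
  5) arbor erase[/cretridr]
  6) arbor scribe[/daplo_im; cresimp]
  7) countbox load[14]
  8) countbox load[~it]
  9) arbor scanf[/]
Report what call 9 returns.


Act: countbox load[x→-2]
Obs: -2
Act: arbor mkfold[p→/cretridr]
Obs: ok
Act: arbor scribe[p→/cretridr/dost; c→tasmejem]
Obs: created
Act: arbor erase[p→/cretridr/dost]
Obs: ok
Act: arbor erase[p→/cretridr]
Obs: ok
Act: arbor scribe[p→/daplo_im; c→cresimp]
Obs: created
Act: countbox load[x→14]
Obs: 14
Act: countbox load[x→~it]
Obs: 14
Act: arbor scanf[p→/]
Obs: [daplo_im, fabri, programp/, wicrogum]

Answer: [daplo_im, fabri, programp/, wicrogum]


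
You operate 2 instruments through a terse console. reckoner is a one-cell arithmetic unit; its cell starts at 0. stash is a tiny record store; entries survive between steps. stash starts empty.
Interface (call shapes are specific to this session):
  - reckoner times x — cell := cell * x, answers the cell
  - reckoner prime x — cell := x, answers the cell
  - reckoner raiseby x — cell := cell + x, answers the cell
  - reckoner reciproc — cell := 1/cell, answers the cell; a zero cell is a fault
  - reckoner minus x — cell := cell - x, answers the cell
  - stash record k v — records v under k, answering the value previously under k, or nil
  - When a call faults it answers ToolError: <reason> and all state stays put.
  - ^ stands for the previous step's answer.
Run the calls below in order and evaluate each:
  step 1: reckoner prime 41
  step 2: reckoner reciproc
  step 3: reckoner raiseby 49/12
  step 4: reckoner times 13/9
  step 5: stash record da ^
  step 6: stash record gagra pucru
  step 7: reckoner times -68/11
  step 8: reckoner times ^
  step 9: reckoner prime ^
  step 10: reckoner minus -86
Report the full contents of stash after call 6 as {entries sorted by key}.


Answer: {da=26273/4428, gagra=pucru}

Derivation:
> reckoner prime x=41
  41
> reckoner reciproc
  1/41
> reckoner raiseby x=49/12
  2021/492
> reckoner times x=13/9
  26273/4428
> stash record k=da v=^
  nil
> stash record k=gagra v=pucru
  nil
> reckoner times x=-68/11
  -446641/12177
> reckoner times x=^
  199488182881/148279329
> reckoner prime x=^
  199488182881/148279329
> reckoner minus x=-86
  212240205175/148279329


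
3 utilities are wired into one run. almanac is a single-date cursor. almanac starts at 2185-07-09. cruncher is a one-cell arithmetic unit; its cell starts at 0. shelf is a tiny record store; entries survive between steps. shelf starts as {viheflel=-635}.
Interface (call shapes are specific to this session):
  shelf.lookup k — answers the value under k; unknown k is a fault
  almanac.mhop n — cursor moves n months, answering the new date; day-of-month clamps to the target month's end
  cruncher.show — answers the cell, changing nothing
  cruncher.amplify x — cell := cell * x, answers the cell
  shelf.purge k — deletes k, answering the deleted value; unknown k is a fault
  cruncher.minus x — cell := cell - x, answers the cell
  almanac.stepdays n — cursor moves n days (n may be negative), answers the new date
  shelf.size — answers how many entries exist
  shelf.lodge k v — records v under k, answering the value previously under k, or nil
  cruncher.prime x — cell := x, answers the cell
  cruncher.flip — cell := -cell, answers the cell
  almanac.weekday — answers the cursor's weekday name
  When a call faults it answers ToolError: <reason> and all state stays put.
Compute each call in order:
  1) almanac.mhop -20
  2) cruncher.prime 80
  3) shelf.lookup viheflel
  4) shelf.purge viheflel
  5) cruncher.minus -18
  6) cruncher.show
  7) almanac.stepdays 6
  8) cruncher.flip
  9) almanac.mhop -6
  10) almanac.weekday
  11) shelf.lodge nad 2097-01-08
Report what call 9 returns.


Now I run almanac.mhop using n→-20, and observe 2183-11-09.
Calling cruncher.prime using x→80, and get 80.
I use shelf.lookup using k→viheflel, → -635.
Invoking shelf.purge using k→viheflel, → -635.
I invoke cruncher.minus using x→-18, — result: 98.
Next I call cruncher.show(), yielding 98.
I use almanac.stepdays using n→6, → 2183-11-15.
I use cruncher.flip(), and see -98.
Calling almanac.mhop using n→-6, yielding 2183-05-15.
I use almanac.weekday(), and see Thursday.
I run shelf.lodge using k→nad, v→2097-01-08, giving nil.

Answer: 2183-05-15


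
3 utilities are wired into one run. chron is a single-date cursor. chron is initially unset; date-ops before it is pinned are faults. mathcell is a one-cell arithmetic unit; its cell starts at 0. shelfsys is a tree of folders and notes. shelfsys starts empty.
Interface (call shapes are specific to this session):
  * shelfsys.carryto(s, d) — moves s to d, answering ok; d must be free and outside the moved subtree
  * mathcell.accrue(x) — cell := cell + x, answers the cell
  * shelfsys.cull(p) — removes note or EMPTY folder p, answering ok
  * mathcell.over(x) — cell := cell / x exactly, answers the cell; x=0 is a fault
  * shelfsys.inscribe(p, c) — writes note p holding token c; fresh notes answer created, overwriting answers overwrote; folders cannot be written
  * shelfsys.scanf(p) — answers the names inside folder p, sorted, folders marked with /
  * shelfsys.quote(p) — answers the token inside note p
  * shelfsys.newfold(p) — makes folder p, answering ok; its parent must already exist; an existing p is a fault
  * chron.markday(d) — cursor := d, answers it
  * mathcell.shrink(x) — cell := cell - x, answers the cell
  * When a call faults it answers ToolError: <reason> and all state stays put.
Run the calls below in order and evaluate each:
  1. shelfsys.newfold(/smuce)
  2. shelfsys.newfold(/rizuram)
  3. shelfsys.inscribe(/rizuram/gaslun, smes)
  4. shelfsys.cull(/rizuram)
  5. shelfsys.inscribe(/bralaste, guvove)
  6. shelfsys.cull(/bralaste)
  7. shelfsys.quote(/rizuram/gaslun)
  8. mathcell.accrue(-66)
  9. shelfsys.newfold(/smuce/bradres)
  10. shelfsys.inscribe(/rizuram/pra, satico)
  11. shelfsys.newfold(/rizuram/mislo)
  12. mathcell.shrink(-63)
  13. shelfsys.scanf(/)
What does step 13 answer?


Answer: [rizuram/, smuce/]

Derivation:
==> newfold(p=/smuce)
<== ok
==> newfold(p=/rizuram)
<== ok
==> inscribe(p=/rizuram/gaslun, c=smes)
<== created
==> cull(p=/rizuram)
<== ToolError: not empty
==> inscribe(p=/bralaste, c=guvove)
<== created
==> cull(p=/bralaste)
<== ok
==> quote(p=/rizuram/gaslun)
<== smes
==> accrue(x=-66)
<== -66
==> newfold(p=/smuce/bradres)
<== ok
==> inscribe(p=/rizuram/pra, c=satico)
<== created
==> newfold(p=/rizuram/mislo)
<== ok
==> shrink(x=-63)
<== -3
==> scanf(p=/)
<== [rizuram/, smuce/]


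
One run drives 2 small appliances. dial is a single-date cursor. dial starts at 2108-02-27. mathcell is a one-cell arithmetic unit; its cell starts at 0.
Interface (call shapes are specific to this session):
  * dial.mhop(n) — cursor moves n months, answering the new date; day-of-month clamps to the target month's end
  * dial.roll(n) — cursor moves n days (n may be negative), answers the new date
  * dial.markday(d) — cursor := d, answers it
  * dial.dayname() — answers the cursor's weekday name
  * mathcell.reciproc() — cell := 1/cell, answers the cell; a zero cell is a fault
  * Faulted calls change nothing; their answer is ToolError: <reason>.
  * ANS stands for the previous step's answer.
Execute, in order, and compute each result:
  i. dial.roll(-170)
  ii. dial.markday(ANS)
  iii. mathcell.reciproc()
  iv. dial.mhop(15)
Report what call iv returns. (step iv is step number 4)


Answer: 2108-12-10

Derivation:
Using roll passing n: -170, and get 2107-09-10.
Calling markday passing d: ANS: 2107-09-10.
I run reciproc, — result: ToolError: reciprocal of zero.
I call mhop passing n: 15, giving 2108-12-10.


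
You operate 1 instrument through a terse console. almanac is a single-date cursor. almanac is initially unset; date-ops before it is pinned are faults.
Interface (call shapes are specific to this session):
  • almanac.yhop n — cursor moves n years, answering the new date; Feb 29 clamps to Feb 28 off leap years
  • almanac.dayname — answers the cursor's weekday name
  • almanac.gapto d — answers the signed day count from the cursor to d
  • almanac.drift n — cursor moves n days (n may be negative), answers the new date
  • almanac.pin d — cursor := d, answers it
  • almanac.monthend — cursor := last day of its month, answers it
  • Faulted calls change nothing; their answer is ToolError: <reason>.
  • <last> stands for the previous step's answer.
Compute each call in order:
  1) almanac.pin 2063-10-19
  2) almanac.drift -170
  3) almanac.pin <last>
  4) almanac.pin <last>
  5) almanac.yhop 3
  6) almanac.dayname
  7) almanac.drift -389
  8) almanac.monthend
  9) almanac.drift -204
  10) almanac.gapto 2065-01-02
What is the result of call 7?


[in] almanac.pin d=2063-10-19
[out] 2063-10-19
[in] almanac.drift n=-170
[out] 2063-05-02
[in] almanac.pin d=<last>
[out] 2063-05-02
[in] almanac.pin d=<last>
[out] 2063-05-02
[in] almanac.yhop n=3
[out] 2066-05-02
[in] almanac.dayname
[out] Sunday
[in] almanac.drift n=-389
[out] 2065-04-08
[in] almanac.monthend
[out] 2065-04-30
[in] almanac.drift n=-204
[out] 2064-10-08
[in] almanac.gapto d=2065-01-02
[out] 86

Answer: 2065-04-08


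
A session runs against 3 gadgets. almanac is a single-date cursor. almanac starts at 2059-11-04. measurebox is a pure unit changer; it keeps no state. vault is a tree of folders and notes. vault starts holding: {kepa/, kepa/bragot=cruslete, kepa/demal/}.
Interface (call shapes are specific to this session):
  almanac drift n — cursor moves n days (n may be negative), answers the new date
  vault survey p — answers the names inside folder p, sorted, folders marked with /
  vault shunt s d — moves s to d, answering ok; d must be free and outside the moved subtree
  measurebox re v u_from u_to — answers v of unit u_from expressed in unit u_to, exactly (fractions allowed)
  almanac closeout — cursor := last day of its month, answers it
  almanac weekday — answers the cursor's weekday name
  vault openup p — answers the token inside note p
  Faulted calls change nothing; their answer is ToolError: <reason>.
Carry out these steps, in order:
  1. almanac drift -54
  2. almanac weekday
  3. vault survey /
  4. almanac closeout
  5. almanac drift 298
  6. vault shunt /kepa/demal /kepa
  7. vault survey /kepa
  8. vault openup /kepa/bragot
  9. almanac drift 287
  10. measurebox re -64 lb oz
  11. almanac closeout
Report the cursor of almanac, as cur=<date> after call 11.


[in] almanac drift n: -54
= 2059-09-11
[in] almanac weekday
= Thursday
[in] vault survey p: /
= [kepa/]
[in] almanac closeout
= 2059-09-30
[in] almanac drift n: 298
= 2060-07-24
[in] vault shunt s: /kepa/demal d: /kepa
= ToolError: exists
[in] vault survey p: /kepa
= [bragot, demal/]
[in] vault openup p: /kepa/bragot
= cruslete
[in] almanac drift n: 287
= 2061-05-07
[in] measurebox re v: -64 u_from: lb u_to: oz
= -1024
[in] almanac closeout
= 2061-05-31

Answer: cur=2061-05-31


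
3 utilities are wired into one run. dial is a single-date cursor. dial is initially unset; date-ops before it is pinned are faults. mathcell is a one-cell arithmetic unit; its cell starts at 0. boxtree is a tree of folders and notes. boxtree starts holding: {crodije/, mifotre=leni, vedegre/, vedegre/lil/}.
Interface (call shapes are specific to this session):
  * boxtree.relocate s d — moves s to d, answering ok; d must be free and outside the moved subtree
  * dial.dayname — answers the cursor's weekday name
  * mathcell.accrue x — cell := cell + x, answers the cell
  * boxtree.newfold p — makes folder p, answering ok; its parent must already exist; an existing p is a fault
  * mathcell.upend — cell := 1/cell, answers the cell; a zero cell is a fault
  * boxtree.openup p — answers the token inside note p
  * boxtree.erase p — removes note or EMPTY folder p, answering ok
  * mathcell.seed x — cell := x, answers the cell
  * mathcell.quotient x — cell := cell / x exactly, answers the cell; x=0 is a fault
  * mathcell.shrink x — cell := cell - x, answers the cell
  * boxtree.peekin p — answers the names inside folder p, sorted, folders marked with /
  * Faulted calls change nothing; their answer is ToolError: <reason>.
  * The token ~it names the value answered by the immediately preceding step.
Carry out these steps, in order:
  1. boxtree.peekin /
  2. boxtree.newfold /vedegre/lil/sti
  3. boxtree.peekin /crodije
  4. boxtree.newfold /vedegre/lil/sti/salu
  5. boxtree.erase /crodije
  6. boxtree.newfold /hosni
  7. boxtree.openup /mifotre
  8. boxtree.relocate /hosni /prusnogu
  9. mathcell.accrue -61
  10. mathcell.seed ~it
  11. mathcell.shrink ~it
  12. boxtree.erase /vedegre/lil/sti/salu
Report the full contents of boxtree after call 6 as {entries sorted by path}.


Act: peekin[/]
Obs: [crodije/, mifotre, vedegre/]
Act: newfold[/vedegre/lil/sti]
Obs: ok
Act: peekin[/crodije]
Obs: []
Act: newfold[/vedegre/lil/sti/salu]
Obs: ok
Act: erase[/crodije]
Obs: ok
Act: newfold[/hosni]
Obs: ok
Act: openup[/mifotre]
Obs: leni
Act: relocate[/hosni; /prusnogu]
Obs: ok
Act: accrue[-61]
Obs: -61
Act: seed[~it]
Obs: -61
Act: shrink[~it]
Obs: 0
Act: erase[/vedegre/lil/sti/salu]
Obs: ok

Answer: {hosni/, mifotre=leni, vedegre/, vedegre/lil/, vedegre/lil/sti/, vedegre/lil/sti/salu/}


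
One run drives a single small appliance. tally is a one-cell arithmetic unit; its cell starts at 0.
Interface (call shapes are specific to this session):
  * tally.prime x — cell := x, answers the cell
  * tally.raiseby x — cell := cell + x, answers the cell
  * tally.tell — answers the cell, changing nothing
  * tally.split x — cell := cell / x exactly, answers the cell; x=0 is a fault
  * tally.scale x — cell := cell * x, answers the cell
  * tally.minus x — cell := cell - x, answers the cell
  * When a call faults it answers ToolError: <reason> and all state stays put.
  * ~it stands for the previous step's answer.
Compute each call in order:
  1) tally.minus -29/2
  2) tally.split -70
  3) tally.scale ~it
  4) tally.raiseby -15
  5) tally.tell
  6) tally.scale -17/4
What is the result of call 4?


Answer: -293159/19600

Derivation:
! tally.minus(x→-29/2) : 29/2
! tally.split(x→-70) : -29/140
! tally.scale(x→~it) : 841/19600
! tally.raiseby(x→-15) : -293159/19600
! tally.tell() : -293159/19600
! tally.scale(x→-17/4) : 4983703/78400


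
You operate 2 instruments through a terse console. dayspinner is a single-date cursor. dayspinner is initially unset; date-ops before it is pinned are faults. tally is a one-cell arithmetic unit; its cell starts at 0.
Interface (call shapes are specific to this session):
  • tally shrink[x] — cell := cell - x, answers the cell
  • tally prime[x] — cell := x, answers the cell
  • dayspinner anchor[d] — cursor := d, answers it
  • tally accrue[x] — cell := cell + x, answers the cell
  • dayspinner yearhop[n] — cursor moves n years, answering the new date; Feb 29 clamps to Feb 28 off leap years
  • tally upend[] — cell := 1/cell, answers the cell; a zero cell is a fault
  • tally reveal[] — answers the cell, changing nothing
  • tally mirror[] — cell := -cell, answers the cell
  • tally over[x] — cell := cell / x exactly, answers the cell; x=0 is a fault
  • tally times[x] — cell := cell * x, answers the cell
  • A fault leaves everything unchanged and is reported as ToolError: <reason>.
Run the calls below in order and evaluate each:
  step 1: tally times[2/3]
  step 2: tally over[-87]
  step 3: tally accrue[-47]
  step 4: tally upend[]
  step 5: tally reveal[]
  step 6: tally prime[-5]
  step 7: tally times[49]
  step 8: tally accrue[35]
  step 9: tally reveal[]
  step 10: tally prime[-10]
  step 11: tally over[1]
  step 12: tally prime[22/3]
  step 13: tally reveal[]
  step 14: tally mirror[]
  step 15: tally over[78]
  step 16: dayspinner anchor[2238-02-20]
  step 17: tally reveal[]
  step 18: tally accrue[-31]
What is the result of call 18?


Answer: -3638/117

Derivation:
~$ tally times x=2/3
:: 0
~$ tally over x=-87
:: 0
~$ tally accrue x=-47
:: -47
~$ tally upend
:: -1/47
~$ tally reveal
:: -1/47
~$ tally prime x=-5
:: -5
~$ tally times x=49
:: -245
~$ tally accrue x=35
:: -210
~$ tally reveal
:: -210
~$ tally prime x=-10
:: -10
~$ tally over x=1
:: -10
~$ tally prime x=22/3
:: 22/3
~$ tally reveal
:: 22/3
~$ tally mirror
:: -22/3
~$ tally over x=78
:: -11/117
~$ dayspinner anchor d=2238-02-20
:: 2238-02-20
~$ tally reveal
:: -11/117
~$ tally accrue x=-31
:: -3638/117


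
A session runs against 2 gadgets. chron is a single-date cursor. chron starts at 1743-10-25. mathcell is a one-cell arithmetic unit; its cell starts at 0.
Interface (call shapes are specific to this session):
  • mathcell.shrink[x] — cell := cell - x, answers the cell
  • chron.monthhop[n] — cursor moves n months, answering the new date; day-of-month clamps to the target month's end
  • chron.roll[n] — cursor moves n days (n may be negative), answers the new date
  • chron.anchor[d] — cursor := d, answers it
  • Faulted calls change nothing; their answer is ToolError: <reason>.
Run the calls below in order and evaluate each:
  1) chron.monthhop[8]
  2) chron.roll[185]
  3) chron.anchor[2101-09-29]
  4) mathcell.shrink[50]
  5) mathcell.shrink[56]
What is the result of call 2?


Answer: 1744-12-27

Derivation:
% chron.monthhop n: 8
  1744-06-25
% chron.roll n: 185
  1744-12-27
% chron.anchor d: 2101-09-29
  2101-09-29
% mathcell.shrink x: 50
  -50
% mathcell.shrink x: 56
  -106


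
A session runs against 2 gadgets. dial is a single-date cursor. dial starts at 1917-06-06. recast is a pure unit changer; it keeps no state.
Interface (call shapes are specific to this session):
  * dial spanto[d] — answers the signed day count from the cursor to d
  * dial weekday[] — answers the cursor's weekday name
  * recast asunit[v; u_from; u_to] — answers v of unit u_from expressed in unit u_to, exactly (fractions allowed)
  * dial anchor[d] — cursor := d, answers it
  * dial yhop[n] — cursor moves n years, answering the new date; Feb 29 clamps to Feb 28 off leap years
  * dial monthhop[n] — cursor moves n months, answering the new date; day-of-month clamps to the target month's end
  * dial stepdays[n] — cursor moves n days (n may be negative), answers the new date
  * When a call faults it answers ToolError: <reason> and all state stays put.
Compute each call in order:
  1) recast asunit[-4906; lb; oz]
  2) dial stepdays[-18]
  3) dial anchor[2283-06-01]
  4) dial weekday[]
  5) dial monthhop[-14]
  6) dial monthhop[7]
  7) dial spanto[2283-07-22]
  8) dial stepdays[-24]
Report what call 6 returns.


! recast asunit(v=-4906, u_from=lb, u_to=oz) : -78496
! dial stepdays(n=-18) : 1917-05-19
! dial anchor(d=2283-06-01) : 2283-06-01
! dial weekday() : Friday
! dial monthhop(n=-14) : 2282-04-01
! dial monthhop(n=7) : 2282-11-01
! dial spanto(d=2283-07-22) : 263
! dial stepdays(n=-24) : 2282-10-08

Answer: 2282-11-01


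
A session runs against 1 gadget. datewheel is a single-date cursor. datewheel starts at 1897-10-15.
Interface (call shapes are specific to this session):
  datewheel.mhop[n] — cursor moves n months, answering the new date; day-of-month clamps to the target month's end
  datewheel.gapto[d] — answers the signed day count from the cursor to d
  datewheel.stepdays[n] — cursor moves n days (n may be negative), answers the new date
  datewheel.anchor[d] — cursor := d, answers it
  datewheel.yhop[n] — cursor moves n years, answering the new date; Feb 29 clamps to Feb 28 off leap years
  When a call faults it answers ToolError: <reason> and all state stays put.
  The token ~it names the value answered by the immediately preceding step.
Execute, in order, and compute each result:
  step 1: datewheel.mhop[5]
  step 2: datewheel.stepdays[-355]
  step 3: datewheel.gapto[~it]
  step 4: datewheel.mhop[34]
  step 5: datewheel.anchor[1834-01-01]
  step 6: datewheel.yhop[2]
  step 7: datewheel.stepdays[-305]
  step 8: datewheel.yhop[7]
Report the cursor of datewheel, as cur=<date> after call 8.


// datewheel.mhop(5) ~> 1898-03-15
// datewheel.stepdays(-355) ~> 1897-03-25
// datewheel.gapto(~it) ~> 0
// datewheel.mhop(34) ~> 1900-01-25
// datewheel.anchor(1834-01-01) ~> 1834-01-01
// datewheel.yhop(2) ~> 1836-01-01
// datewheel.stepdays(-305) ~> 1835-03-02
// datewheel.yhop(7) ~> 1842-03-02

Answer: cur=1842-03-02


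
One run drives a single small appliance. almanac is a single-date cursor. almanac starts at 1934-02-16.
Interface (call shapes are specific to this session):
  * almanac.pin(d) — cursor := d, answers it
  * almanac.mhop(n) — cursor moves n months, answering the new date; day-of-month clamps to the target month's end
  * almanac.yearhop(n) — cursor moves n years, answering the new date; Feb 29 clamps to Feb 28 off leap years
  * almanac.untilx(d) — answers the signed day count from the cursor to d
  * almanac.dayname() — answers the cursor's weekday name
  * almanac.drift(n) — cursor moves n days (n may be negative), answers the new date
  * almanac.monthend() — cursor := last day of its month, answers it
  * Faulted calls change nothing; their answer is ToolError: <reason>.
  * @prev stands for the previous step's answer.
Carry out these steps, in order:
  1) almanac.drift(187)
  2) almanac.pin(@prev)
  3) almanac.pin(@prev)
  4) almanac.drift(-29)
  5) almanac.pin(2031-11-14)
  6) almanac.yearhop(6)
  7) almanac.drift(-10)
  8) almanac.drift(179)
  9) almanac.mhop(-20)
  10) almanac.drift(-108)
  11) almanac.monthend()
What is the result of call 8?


CALL almanac.drift[n→187]
RET  1934-08-22
CALL almanac.pin[d→@prev]
RET  1934-08-22
CALL almanac.pin[d→@prev]
RET  1934-08-22
CALL almanac.drift[n→-29]
RET  1934-07-24
CALL almanac.pin[d→2031-11-14]
RET  2031-11-14
CALL almanac.yearhop[n→6]
RET  2037-11-14
CALL almanac.drift[n→-10]
RET  2037-11-04
CALL almanac.drift[n→179]
RET  2038-05-02
CALL almanac.mhop[n→-20]
RET  2036-09-02
CALL almanac.drift[n→-108]
RET  2036-05-17
CALL almanac.monthend[]
RET  2036-05-31

Answer: 2038-05-02
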